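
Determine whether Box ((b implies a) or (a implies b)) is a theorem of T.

Valid in T

Tableau for the negation not Box ((b implies a) or (a implies b)):
1. not Box ((b implies a) or (a implies b)), u
2. not ((b implies a) or (a implies b)), v   [neg-Box-rule on 1: fresh world v, uRv]
3. not (b implies a), v   [neg-or-rule on 2]
4. not (a implies b), v   [neg-or-rule on 2]
5. b, v   [neg-implies-rule on 3]
6. not a, v   [neg-implies-rule on 3]
7. a, v   [neg-implies-rule on 4]
8. not b, v   [neg-implies-rule on 4]
Accessibility: uRu, uRv, vRv
Branch closes: a and not a both at v.
All branches of the negation close; one closing branch shown above.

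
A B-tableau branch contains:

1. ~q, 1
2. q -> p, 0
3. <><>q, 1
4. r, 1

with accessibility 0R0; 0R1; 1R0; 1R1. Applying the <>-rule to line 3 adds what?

a fresh world 2 with 1R2, and <>q at 2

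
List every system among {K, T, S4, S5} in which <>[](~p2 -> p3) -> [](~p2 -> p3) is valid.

S4-tableau for the negation ~(<>[](~p2 -> p3) -> [](~p2 -> p3)):
1. ~(<>[](~p2 -> p3) -> [](~p2 -> p3)), u
2. <>[](~p2 -> p3), u
3. ~[](~p2 -> p3), u
4. [](~p2 -> p3), v
5. ~p2 -> p3, v
6. p3, v
7. ~(~p2 -> p3), w
8. ~p2, w
9. ~p3, w
Accessibility: uRu, uRv, uRw, vRv, wRw
Complete open branch: countermodel on an S4-frame, so not valid in S4, nor in K, T (the same frame is also a K-frame and a T-frame).
S5-tableau for the negation ~(<>[](~p2 -> p3) -> [](~p2 -> p3)):
1. ~(<>[](~p2 -> p3) -> [](~p2 -> p3)), u
2. <>[](~p2 -> p3), u
3. ~[](~p2 -> p3), u
4. [](~p2 -> p3), v
5. ~p2 -> p3, u
6. ~p2 -> p3, v
7. p3, u
8. p3, v
9. ~(~p2 -> p3), w
10. ~p2, w
11. ~p3, w
12. ~p2 -> p3, w
13. p3, w
Accessibility: uRu, uRv, uRw, vRu, vRv, vRw, wRu, wRv, wRw
Branch closes: p3 and ~p3 both at w.
Every branch closes (one shown): valid in S5.

S5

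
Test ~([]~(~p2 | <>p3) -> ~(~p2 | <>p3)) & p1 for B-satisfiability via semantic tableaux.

No, unsatisfiable

1. ~([]~(~p2 | <>p3) -> ~(~p2 | <>p3)) & p1, w0
2. ~([]~(~p2 | <>p3) -> ~(~p2 | <>p3)), w0
3. p1, w0
4. []~(~p2 | <>p3), w0
5. ~p2 | <>p3, w0
6. ~(~p2 | <>p3), w0
7. p2, w0
8. ~<>p3, w0
9. ~p3, w0
10. <>p3, w0
11. p3, w1
12. ~(~p2 | <>p3), w1
13. p2, w1
14. ~<>p3, w1
15. ~p3, w1
Accessibility: w0Rw0, w0Rw1, w1Rw0, w1Rw1
Branch closes: p3 and ~p3 both at w1.
(One branch shown.) All branches close.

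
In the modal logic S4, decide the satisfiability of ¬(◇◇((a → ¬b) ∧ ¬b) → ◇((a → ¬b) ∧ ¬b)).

1. ¬(◇◇((a → ¬b) ∧ ¬b) → ◇((a → ¬b) ∧ ¬b)), u
2. ◇◇((a → ¬b) ∧ ¬b), u
3. ¬◇((a → ¬b) ∧ ¬b), u
4. ¬((a → ¬b) ∧ ¬b), u
5. ¬(a → ¬b), u
6. a, u
7. b, u
8. ◇((a → ¬b) ∧ ¬b), v
9. ¬((a → ¬b) ∧ ¬b), v
10. ¬(a → ¬b), v
11. a, v
12. b, v
13. (a → ¬b) ∧ ¬b, w
14. a → ¬b, w
15. ¬b, w
16. ¬((a → ¬b) ∧ ¬b), w
17. ¬(a → ¬b), w
18. a, w
19. b, w
Accessibility: uRu, uRv, uRw, vRv, vRw, wRw
Branch closes: b and ¬b both at w.
(One branch shown.) All branches close.

Unsatisfiable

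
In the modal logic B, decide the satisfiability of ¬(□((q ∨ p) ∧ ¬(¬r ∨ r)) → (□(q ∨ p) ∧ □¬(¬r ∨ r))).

1. ¬(□((q ∨ p) ∧ ¬(¬r ∨ r)) → (□(q ∨ p) ∧ □¬(¬r ∨ r))), 0
2. □((q ∨ p) ∧ ¬(¬r ∨ r)), 0   [¬→-rule on 1]
3. ¬(□(q ∨ p) ∧ □¬(¬r ∨ r)), 0   [¬→-rule on 1]
4. (q ∨ p) ∧ ¬(¬r ∨ r), 0   [□-rule on 2 via 0R0]
5. q ∨ p, 0   [∧-rule on 4]
6. ¬(¬r ∨ r), 0   [∧-rule on 4]
7. r, 0   [¬∨-rule on 6]
8. ¬r, 0   [¬∨-rule on 6]
Accessibility: 0R0
Branch closes: r and ¬r both at 0.
All branches of the tableau close; one closing branch shown above.

Unsatisfiable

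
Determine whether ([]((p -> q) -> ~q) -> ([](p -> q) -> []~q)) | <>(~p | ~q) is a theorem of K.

Tableau for the negation ~(([]((p -> q) -> ~q) -> ([](p -> q) -> []~q)) | <>(~p | ~q)):
1. ~(([]((p -> q) -> ~q) -> ([](p -> q) -> []~q)) | <>(~p | ~q)), w0
2. ~([]((p -> q) -> ~q) -> ([](p -> q) -> []~q)), w0
3. ~<>(~p | ~q), w0
4. []((p -> q) -> ~q), w0
5. ~([](p -> q) -> []~q), w0
6. [](p -> q), w0
7. ~[]~q, w0
8. q, w1
9. ~(~p | ~q), w1
10. p, w1
11. (p -> q) -> ~q, w1
12. p -> q, w1
13. ~(p -> q), w1
14. ~q, w1
Accessibility: w0Rw1
Branch closes: q and ~q both at w1.
Every branch of the negation's tableau closes; the branch above is one of them.

Valid in K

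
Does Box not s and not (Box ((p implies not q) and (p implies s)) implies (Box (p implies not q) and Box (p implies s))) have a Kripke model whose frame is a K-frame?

Unsatisfiable

1. Box not s and not (Box ((p implies not q) and (p implies s)) implies (Box (p implies not q) and Box (p implies s))), w0
2. Box not s, w0
3. not (Box ((p implies not q) and (p implies s)) implies (Box (p implies not q) and Box (p implies s))), w0
4. Box ((p implies not q) and (p implies s)), w0
5. not (Box (p implies not q) and Box (p implies s)), w0
6. not Box (p implies s), w0
7. not (p implies s), w1
8. p, w1
9. not s, w1
10. (p implies not q) and (p implies s), w1
11. p implies not q, w1
12. p implies s, w1
13. not q, w1
14. s, w1
Accessibility: w0Rw1
Branch closes: s and not s both at w1.
All branches of the tableau close; one closing branch shown above.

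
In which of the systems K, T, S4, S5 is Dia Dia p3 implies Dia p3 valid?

T-tableau for the negation not (Dia Dia p3 implies Dia p3):
1. not (Dia Dia p3 implies Dia p3), 0
2. Dia Dia p3, 0
3. not Dia p3, 0
4. not p3, 0
5. Dia p3, 1
6. not p3, 1
7. p3, 2
Accessibility: 0R0, 0R1, 1R1, 1R2, 2R2
Complete open branch: countermodel on a T-frame, so not valid in T, nor in K (the same frame is also a K-frame).
S4-tableau for the negation not (Dia Dia p3 implies Dia p3):
1. not (Dia Dia p3 implies Dia p3), 0
2. Dia Dia p3, 0
3. not Dia p3, 0
4. not p3, 0
5. Dia p3, 1
6. not p3, 1
7. p3, 2
8. not p3, 2
Accessibility: 0R0, 0R1, 0R2, 1R1, 1R2, 2R2
Branch closes: p3 and not p3 both at 2.
Every branch closes (one shown): valid in S4, hence also in S5 (every theorem of S4 is a theorem of S5).

S4, S5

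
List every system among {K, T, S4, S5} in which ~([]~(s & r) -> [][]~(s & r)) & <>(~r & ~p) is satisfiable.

K, T

T-tableau for the formula:
1. ~([]~(s & r) -> [][]~(s & r)) & <>(~r & ~p), w0
2. ~([]~(s & r) -> [][]~(s & r)), w0
3. <>(~r & ~p), w0
4. []~(s & r), w0
5. ~[][]~(s & r), w0
6. ~(s & r), w0
7. ~r, w0
8. ~r & ~p, w1
9. ~r, w1
10. ~p, w1
11. ~(s & r), w1
12. ~[]~(s & r), w2
13. ~(s & r), w2
14. ~r, w2
15. s & r, w3
16. s, w3
17. r, w3
Accessibility: w0Rw0, w0Rw1, w0Rw2, w1Rw1, w2Rw2, w2Rw3, w3Rw3
Complete open branch: satisfiable in T, hence also in K (this T-model is also a K-model).
S4-tableau for the formula:
1. ~([]~(s & r) -> [][]~(s & r)) & <>(~r & ~p), w0
2. ~([]~(s & r) -> [][]~(s & r)), w0
3. <>(~r & ~p), w0
4. []~(s & r), w0
5. ~[][]~(s & r), w0
6. ~(s & r), w0
7. ~r, w0
8. ~r & ~p, w1
9. ~r, w1
10. ~p, w1
11. ~(s & r), w1
12. ~[]~(s & r), w2
13. ~(s & r), w2
14. ~r, w2
15. s & r, w3
16. s, w3
17. r, w3
18. ~(s & r), w3
19. ~r, w3
Accessibility: w0Rw0, w0Rw1, w0Rw2, w0Rw3, w1Rw1, w2Rw2, w2Rw3, w3Rw3
Branch closes: r and ~r both at w3.
Every branch closes (one shown): unsatisfiable in S4, hence also in S5 (every S5-frame is an S4-frame).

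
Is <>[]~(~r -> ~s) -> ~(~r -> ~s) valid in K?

Not valid

Tableau for the negation ~(<>[]~(~r -> ~s) -> ~(~r -> ~s)):
1. ~(<>[]~(~r -> ~s) -> ~(~r -> ~s)), 0
2. <>[]~(~r -> ~s), 0   [~->-rule on 1]
3. ~r -> ~s, 0   [~->-rule on 1]
4. ~s, 0   [->-rule on 3 (branches; this branch)]
5. []~(~r -> ~s), 1   [<>-rule on 2: fresh world 1, 0R1]
Accessibility: 0R1
The negation has an open branch (countermodel exists).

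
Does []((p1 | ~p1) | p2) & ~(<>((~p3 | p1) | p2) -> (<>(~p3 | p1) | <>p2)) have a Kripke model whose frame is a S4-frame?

Unsatisfiable (every branch closes)

1. []((p1 | ~p1) | p2) & ~(<>((~p3 | p1) | p2) -> (<>(~p3 | p1) | <>p2)), 0
2. []((p1 | ~p1) | p2), 0   [&-rule on 1]
3. ~(<>((~p3 | p1) | p2) -> (<>(~p3 | p1) | <>p2)), 0   [&-rule on 1]
4. <>((~p3 | p1) | p2), 0   [~->-rule on 3]
5. ~(<>(~p3 | p1) | <>p2), 0   [~->-rule on 3]
6. ~<>(~p3 | p1), 0   [~|-rule on 5]
7. ~<>p2, 0   [~|-rule on 5]
8. (p1 | ~p1) | p2, 0   [[]-rule on 2 via 0R0]
9. ~(~p3 | p1), 0   [~<>-rule on 6 via 0R0]
10. p3, 0   [~|-rule on 9]
11. ~p1, 0   [~|-rule on 9]
12. ~p2, 0   [~<>-rule on 7 via 0R0]
13. p1 | ~p1, 0   [|-rule on 8 (branches; this branch)]
14. (~p3 | p1) | p2, 1   [<>-rule on 4: fresh world 1, 0R1]
15. (p1 | ~p1) | p2, 1   [[]-rule on 2 via 0R1]
16. ~(~p3 | p1), 1   [~<>-rule on 6 via 0R1]
17. p3, 1   [~|-rule on 16]
18. ~p1, 1   [~|-rule on 16]
19. ~p2, 1   [~<>-rule on 7 via 0R1]
20. ~p3 | p1, 1   [|-rule on 14 (branches; this branch)]
21. p1 | ~p1, 1   [|-rule on 15 (branches; this branch)]
22. p1, 1   [|-rule on 20 (branches; this branch)]
Accessibility: 0R0, 0R1, 1R1
Branch closes: p1 and ~p1 both at 1.
(One branch shown.) All branches close.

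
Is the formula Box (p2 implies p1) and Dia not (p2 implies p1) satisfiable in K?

1. Box (p2 implies p1) and Dia not (p2 implies p1), 0
2. Box (p2 implies p1), 0   [and-rule on 1]
3. Dia not (p2 implies p1), 0   [and-rule on 1]
4. not (p2 implies p1), 1   [Dia-rule on 3: fresh world 1, 0R1]
5. p2, 1   [neg-implies-rule on 4]
6. not p1, 1   [neg-implies-rule on 4]
7. p2 implies p1, 1   [Box-rule on 2 via 0R1]
8. p1, 1   [implies-rule on 7 (branches; this branch)]
Accessibility: 0R1
Branch closes: p1 and not p1 both at 1.
All branches of the tableau close; one closing branch shown above.

No, unsatisfiable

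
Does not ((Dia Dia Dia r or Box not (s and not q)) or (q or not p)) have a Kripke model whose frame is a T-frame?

Yes, satisfiable

1. not ((Dia Dia Dia r or Box not (s and not q)) or (q or not p)), u
2. not (Dia Dia Dia r or Box not (s and not q)), u
3. not (q or not p), u
4. not Dia Dia Dia r, u
5. not Box not (s and not q), u
6. not q, u
7. p, u
8. not Dia Dia r, u
9. not Dia r, u
10. not r, u
11. s and not q, v
12. s, v
13. not q, v
14. not Dia Dia r, v
15. not Dia r, v
16. not r, v
Accessibility: uRu, uRv, vRv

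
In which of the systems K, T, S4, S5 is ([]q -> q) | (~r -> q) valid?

T-tableau for the negation ~(([]q -> q) | (~r -> q)):
1. ~(([]q -> q) | (~r -> q)), 0
2. ~([]q -> q), 0   [~|-rule on 1]
3. ~(~r -> q), 0   [~|-rule on 1]
4. []q, 0   [~->-rule on 2]
5. ~q, 0   [~->-rule on 2]
6. ~r, 0   [~->-rule on 3]
7. q, 0   [[]-rule on 4 via 0R0]
Accessibility: 0R0
Branch closes: q and ~q both at 0.
Every branch closes (one shown): valid in T, hence also in S4, S5 (every theorem of T is a theorem of S4 and S5).
K-tableau for the negation ~(([]q -> q) | (~r -> q)):
1. ~(([]q -> q) | (~r -> q)), 0
2. ~([]q -> q), 0   [~|-rule on 1]
3. ~(~r -> q), 0   [~|-rule on 1]
4. []q, 0   [~->-rule on 2]
5. ~q, 0   [~->-rule on 2]
6. ~r, 0   [~->-rule on 3]
Complete open branch: countermodel on a K-frame, so not valid in K.

T, S4, S5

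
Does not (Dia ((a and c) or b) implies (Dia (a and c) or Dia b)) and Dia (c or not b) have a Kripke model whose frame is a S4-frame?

1. not (Dia ((a and c) or b) implies (Dia (a and c) or Dia b)) and Dia (c or not b), w0
2. not (Dia ((a and c) or b) implies (Dia (a and c) or Dia b)), w0
3. Dia (c or not b), w0
4. Dia ((a and c) or b), w0
5. not (Dia (a and c) or Dia b), w0
6. not Dia (a and c), w0
7. not Dia b, w0
8. not (a and c), w0
9. not b, w0
10. not c, w0
11. c or not b, w1
12. not (a and c), w1
13. not b, w1
14. not c, w1
15. (a and c) or b, w2
16. not (a and c), w2
17. not b, w2
18. a and c, w2
19. a, w2
20. c, w2
21. not c, w2
Accessibility: w0Rw0, w0Rw1, w0Rw2, w1Rw1, w2Rw2
Branch closes: c and not c both at w2.
Every branch closes; the branch above is one of them.

Unsatisfiable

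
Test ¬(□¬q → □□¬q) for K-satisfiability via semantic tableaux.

1. ¬(□¬q → □□¬q), 0
2. □¬q, 0   [¬→-rule on 1]
3. ¬□□¬q, 0   [¬→-rule on 1]
4. ¬□¬q, 1   [¬□-rule on 3: fresh world 1, 0R1]
5. ¬q, 1   [□-rule on 2 via 0R1]
6. q, 2   [¬□-rule on 4: fresh world 2, 1R2]
Accessibility: 0R1, 1R2

Satisfiable (open branch found)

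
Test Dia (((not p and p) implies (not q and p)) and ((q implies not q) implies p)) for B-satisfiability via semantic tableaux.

1. Dia (((not p and p) implies (not q and p)) and ((q implies not q) implies p)), w0
2. ((not p and p) implies (not q and p)) and ((q implies not q) implies p), w1
3. (not p and p) implies (not q and p), w1
4. (q implies not q) implies p, w1
5. not q and p, w1
6. not q, w1
7. p, w1
Accessibility: w0Rw0, w0Rw1, w1Rw0, w1Rw1

Satisfiable (open branch found)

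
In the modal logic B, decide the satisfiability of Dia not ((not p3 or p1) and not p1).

Yes, satisfiable

1. Dia not ((not p3 or p1) and not p1), w0
2. not ((not p3 or p1) and not p1), w1   [Dia-rule on 1: fresh world w1, w0Rw1]
3. p1, w1   [neg-and-rule on 2 (branches; this branch)]
Accessibility: w0Rw0, w0Rw1, w1Rw0, w1Rw1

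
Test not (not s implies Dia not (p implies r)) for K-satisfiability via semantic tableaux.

1. not (not s implies Dia not (p implies r)), 0
2. not s, 0
3. not Dia not (p implies r), 0

Yes, satisfiable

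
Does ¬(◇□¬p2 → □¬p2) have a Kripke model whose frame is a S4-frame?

1. ¬(◇□¬p2 → □¬p2), w0
2. ◇□¬p2, w0   [¬→-rule on 1]
3. ¬□¬p2, w0   [¬→-rule on 1]
4. □¬p2, w1   [◇-rule on 2: fresh world w1, w0Rw1]
5. ¬p2, w1   [□-rule on 4 via w1Rw1]
6. p2, w2   [¬□-rule on 3: fresh world w2, w0Rw2]
Accessibility: w0Rw0, w0Rw1, w0Rw2, w1Rw1, w2Rw2

Satisfiable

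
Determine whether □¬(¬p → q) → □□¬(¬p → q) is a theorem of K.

Tableau for the negation ¬(□¬(¬p → q) → □□¬(¬p → q)):
1. ¬(□¬(¬p → q) → □□¬(¬p → q)), w0
2. □¬(¬p → q), w0   [¬→-rule on 1]
3. ¬□□¬(¬p → q), w0   [¬→-rule on 1]
4. ¬□¬(¬p → q), w1   [¬□-rule on 3: fresh world w1, w0Rw1]
5. ¬(¬p → q), w1   [□-rule on 2 via w0Rw1]
6. ¬p, w1   [¬→-rule on 5]
7. ¬q, w1   [¬→-rule on 5]
8. ¬p → q, w2   [¬□-rule on 4: fresh world w2, w1Rw2]
9. q, w2   [→-rule on 8 (branches; this branch)]
Accessibility: w0Rw1, w1Rw2
The negation has an open branch (countermodel exists).

Not valid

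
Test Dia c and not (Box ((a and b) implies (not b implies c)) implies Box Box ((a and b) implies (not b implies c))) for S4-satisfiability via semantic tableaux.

1. Dia c and not (Box ((a and b) implies (not b implies c)) implies Box Box ((a and b) implies (not b implies c))), w0
2. Dia c, w0
3. not (Box ((a and b) implies (not b implies c)) implies Box Box ((a and b) implies (not b implies c))), w0
4. Box ((a and b) implies (not b implies c)), w0
5. not Box Box ((a and b) implies (not b implies c)), w0
6. (a and b) implies (not b implies c), w0
7. not b implies c, w0
8. c, w0
9. c, w1
10. (a and b) implies (not b implies c), w1
11. not b implies c, w1
12. not Box ((a and b) implies (not b implies c)), w2
13. (a and b) implies (not b implies c), w2
14. not b implies c, w2
15. c, w2
16. not ((a and b) implies (not b implies c)), w3
17. a and b, w3
18. not (not b implies c), w3
19. a, w3
20. b, w3
21. not b, w3
22. not c, w3
Accessibility: w0Rw0, w0Rw1, w0Rw2, w0Rw3, w1Rw1, w2Rw2, w2Rw3, w3Rw3
Branch closes: b and not b both at w3.
(One branch shown.) All branches close.

Unsatisfiable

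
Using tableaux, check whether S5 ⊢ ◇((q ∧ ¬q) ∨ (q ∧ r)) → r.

Invalid (countermodel exists)

Tableau for the negation ¬(◇((q ∧ ¬q) ∨ (q ∧ r)) → r):
1. ¬(◇((q ∧ ¬q) ∨ (q ∧ r)) → r), u
2. ◇((q ∧ ¬q) ∨ (q ∧ r)), u   [¬→-rule on 1]
3. ¬r, u   [¬→-rule on 1]
4. (q ∧ ¬q) ∨ (q ∧ r), v   [◇-rule on 2: fresh world v, uRv]
5. q ∧ r, v   [∨-rule on 4 (branches; this branch)]
6. q, v   [∧-rule on 5]
7. r, v   [∧-rule on 5]
Accessibility: uRu, uRv, vRu, vRv
The negation has an open branch (countermodel exists).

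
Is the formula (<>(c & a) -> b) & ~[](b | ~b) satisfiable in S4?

Unsatisfiable

1. (<>(c & a) -> b) & ~[](b | ~b), 0
2. <>(c & a) -> b, 0   [&-rule on 1]
3. ~[](b | ~b), 0   [&-rule on 1]
4. ~<>(c & a), 0   [->-rule on 2 (branches; this branch)]
5. ~(c & a), 0   [~<>-rule on 4 via 0R0]
6. ~a, 0   [~&-rule on 5 (branches; this branch)]
7. ~(b | ~b), 1   [~[]-rule on 3: fresh world 1, 0R1]
8. ~b, 1   [~|-rule on 7]
9. b, 1   [~|-rule on 7]
Accessibility: 0R0, 0R1, 1R1
Branch closes: b and ~b both at 1.
Every branch closes; the branch above is one of them.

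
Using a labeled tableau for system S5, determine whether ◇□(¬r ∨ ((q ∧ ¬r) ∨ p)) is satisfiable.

1. ◇□(¬r ∨ ((q ∧ ¬r) ∨ p)), w0
2. □(¬r ∨ ((q ∧ ¬r) ∨ p)), w1   [◇-rule on 1: fresh world w1, w0Rw1]
3. ¬r ∨ ((q ∧ ¬r) ∨ p), w0   [□-rule on 2 via w1Rw0]
4. ¬r ∨ ((q ∧ ¬r) ∨ p), w1   [□-rule on 2 via w1Rw1]
5. (q ∧ ¬r) ∨ p, w0   [∨-rule on 3 (branches; this branch)]
6. (q ∧ ¬r) ∨ p, w1   [∨-rule on 4 (branches; this branch)]
7. p, w0   [∨-rule on 5 (branches; this branch)]
8. p, w1   [∨-rule on 6 (branches; this branch)]
Accessibility: w0Rw0, w0Rw1, w1Rw0, w1Rw1

Satisfiable (open branch found)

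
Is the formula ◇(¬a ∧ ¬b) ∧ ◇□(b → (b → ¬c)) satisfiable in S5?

Satisfiable (open branch found)

1. ◇(¬a ∧ ¬b) ∧ ◇□(b → (b → ¬c)), w0
2. ◇(¬a ∧ ¬b), w0
3. ◇□(b → (b → ¬c)), w0
4. ¬a ∧ ¬b, w1
5. ¬a, w1
6. ¬b, w1
7. □(b → (b → ¬c)), w2
8. b → (b → ¬c), w0
9. b → (b → ¬c), w1
10. b → (b → ¬c), w2
11. b → ¬c, w0
12. b → ¬c, w1
13. b → ¬c, w2
14. ¬c, w0
15. ¬c, w1
16. ¬c, w2
Accessibility: w0Rw0, w0Rw1, w0Rw2, w1Rw0, w1Rw1, w1Rw2, w2Rw0, w2Rw1, w2Rw2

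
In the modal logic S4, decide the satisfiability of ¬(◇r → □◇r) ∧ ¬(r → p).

1. ¬(◇r → □◇r) ∧ ¬(r → p), w0
2. ¬(◇r → □◇r), w0
3. ¬(r → p), w0
4. ◇r, w0
5. ¬□◇r, w0
6. r, w0
7. ¬p, w0
8. r, w1
9. ¬◇r, w2
10. ¬r, w2
Accessibility: w0Rw0, w0Rw1, w0Rw2, w1Rw1, w2Rw2

Yes, satisfiable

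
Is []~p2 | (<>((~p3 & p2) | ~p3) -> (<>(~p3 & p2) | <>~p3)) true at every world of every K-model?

Valid in K

Tableau for the negation ~([]~p2 | (<>((~p3 & p2) | ~p3) -> (<>(~p3 & p2) | <>~p3))):
1. ~([]~p2 | (<>((~p3 & p2) | ~p3) -> (<>(~p3 & p2) | <>~p3))), u
2. ~[]~p2, u
3. ~(<>((~p3 & p2) | ~p3) -> (<>(~p3 & p2) | <>~p3)), u
4. <>((~p3 & p2) | ~p3), u
5. ~(<>(~p3 & p2) | <>~p3), u
6. ~<>(~p3 & p2), u
7. ~<>~p3, u
8. p2, v
9. ~(~p3 & p2), v
10. p3, v
11. (~p3 & p2) | ~p3, w
12. ~(~p3 & p2), w
13. p3, w
14. ~p3 & p2, w
15. ~p3, w
16. p2, w
Accessibility: uRv, uRw
Branch closes: p3 and ~p3 both at w.
Every branch of the negation's tableau closes; the branch above is one of them.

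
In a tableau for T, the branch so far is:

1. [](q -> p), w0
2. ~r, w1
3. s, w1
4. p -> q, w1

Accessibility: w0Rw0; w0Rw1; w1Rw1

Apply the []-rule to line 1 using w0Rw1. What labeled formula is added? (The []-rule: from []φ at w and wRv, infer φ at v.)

q -> p, w1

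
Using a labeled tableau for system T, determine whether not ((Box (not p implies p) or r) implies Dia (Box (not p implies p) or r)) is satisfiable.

1. not ((Box (not p implies p) or r) implies Dia (Box (not p implies p) or r)), 0
2. Box (not p implies p) or r, 0
3. not Dia (Box (not p implies p) or r), 0
4. not (Box (not p implies p) or r), 0
5. not Box (not p implies p), 0
6. not r, 0
7. Box (not p implies p), 0
8. not p implies p, 0
9. p, 0
10. not (not p implies p), 1
11. not p, 1
12. not (Box (not p implies p) or r), 1
13. not Box (not p implies p), 1
14. not r, 1
15. not p implies p, 1
16. p, 1
Accessibility: 0R0, 0R1, 1R1
Branch closes: p and not p both at 1.
All branches of the tableau close; one closing branch shown above.

Unsatisfiable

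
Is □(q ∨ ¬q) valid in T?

Valid

Tableau for the negation ¬□(q ∨ ¬q):
1. ¬□(q ∨ ¬q), 0
2. ¬(q ∨ ¬q), 1
3. ¬q, 1
4. q, 1
Accessibility: 0R0, 0R1, 1R1
Branch closes: q and ¬q both at 1.
Every branch of the negation's tableau closes; the branch above is one of them.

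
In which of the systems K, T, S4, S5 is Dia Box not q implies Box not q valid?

S5

S5-tableau for the negation not (Dia Box not q implies Box not q):
1. not (Dia Box not q implies Box not q), w0
2. Dia Box not q, w0
3. not Box not q, w0
4. Box not q, w1
5. not q, w0
6. not q, w1
7. q, w2
8. not q, w2
Accessibility: w0Rw0, w0Rw1, w0Rw2, w1Rw0, w1Rw1, w1Rw2, w2Rw0, w2Rw1, w2Rw2
Branch closes: q and not q both at w2.
Every branch closes (one shown): valid in S5.
S4-tableau for the negation not (Dia Box not q implies Box not q):
1. not (Dia Box not q implies Box not q), w0
2. Dia Box not q, w0
3. not Box not q, w0
4. Box not q, w1
5. not q, w1
6. q, w2
Accessibility: w0Rw0, w0Rw1, w0Rw2, w1Rw1, w2Rw2
Complete open branch: countermodel on an S4-frame, so not valid in S4, nor in K, T (the same frame is also a K-frame and a T-frame).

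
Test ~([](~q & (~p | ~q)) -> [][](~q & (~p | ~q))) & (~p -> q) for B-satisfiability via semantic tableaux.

1. ~([](~q & (~p | ~q)) -> [][](~q & (~p | ~q))) & (~p -> q), 0
2. ~([](~q & (~p | ~q)) -> [][](~q & (~p | ~q))), 0   [&-rule on 1]
3. ~p -> q, 0   [&-rule on 1]
4. [](~q & (~p | ~q)), 0   [~->-rule on 2]
5. ~[][](~q & (~p | ~q)), 0   [~->-rule on 2]
6. ~q & (~p | ~q), 0   [[]-rule on 4 via 0R0]
7. ~q, 0   [&-rule on 6]
8. ~p | ~q, 0   [&-rule on 6]
9. p, 0   [->-rule on 3 (branches; this branch)]
10. ~[](~q & (~p | ~q)), 1   [~[]-rule on 5: fresh world 1, 0R1]
11. ~q & (~p | ~q), 1   [[]-rule on 4 via 0R1]
12. ~q, 1   [&-rule on 11]
13. ~p | ~q, 1   [&-rule on 11]
14. ~(~q & (~p | ~q)), 2   [~[]-rule on 10: fresh world 2, 1R2]
15. ~(~p | ~q), 2   [~&-rule on 14 (branches; this branch)]
16. p, 2   [~|-rule on 15]
17. q, 2   [~|-rule on 15]
Accessibility: 0R0, 0R1, 1R0, 1R1, 1R2, 2R1, 2R2

Satisfiable (open branch found)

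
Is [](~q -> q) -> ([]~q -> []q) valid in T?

Valid in T

Tableau for the negation ~([](~q -> q) -> ([]~q -> []q)):
1. ~([](~q -> q) -> ([]~q -> []q)), u
2. [](~q -> q), u
3. ~([]~q -> []q), u
4. []~q, u
5. ~[]q, u
6. ~q -> q, u
7. ~q, u
8. q, u
Accessibility: uRu
Branch closes: q and ~q both at u.
All branches of the negation close; one closing branch shown above.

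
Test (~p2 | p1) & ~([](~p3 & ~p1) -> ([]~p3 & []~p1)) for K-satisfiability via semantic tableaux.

1. (~p2 | p1) & ~([](~p3 & ~p1) -> ([]~p3 & []~p1)), 0
2. ~p2 | p1, 0   [&-rule on 1]
3. ~([](~p3 & ~p1) -> ([]~p3 & []~p1)), 0   [&-rule on 1]
4. [](~p3 & ~p1), 0   [~->-rule on 3]
5. ~([]~p3 & []~p1), 0   [~->-rule on 3]
6. p1, 0   [|-rule on 2 (branches; this branch)]
7. ~[]~p1, 0   [~&-rule on 5 (branches; this branch)]
8. p1, 1   [~[]-rule on 7: fresh world 1, 0R1]
9. ~p3 & ~p1, 1   [[]-rule on 4 via 0R1]
10. ~p3, 1   [&-rule on 9]
11. ~p1, 1   [&-rule on 9]
Accessibility: 0R1
Branch closes: p1 and ~p1 both at 1.
(One branch shown.) All branches close.

No, unsatisfiable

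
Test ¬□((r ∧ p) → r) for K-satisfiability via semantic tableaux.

Unsatisfiable (every branch closes)

1. ¬□((r ∧ p) → r), u
2. ¬((r ∧ p) → r), v
3. r ∧ p, v
4. ¬r, v
5. r, v
6. p, v
Accessibility: uRv
Branch closes: r and ¬r both at v.
Every branch closes; the branch above is one of them.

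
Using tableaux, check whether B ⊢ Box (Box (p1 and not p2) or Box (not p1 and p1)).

Tableau for the negation not Box (Box (p1 and not p2) or Box (not p1 and p1)):
1. not Box (Box (p1 and not p2) or Box (not p1 and p1)), 0
2. not (Box (p1 and not p2) or Box (not p1 and p1)), 1
3. not Box (p1 and not p2), 1
4. not Box (not p1 and p1), 1
5. not (p1 and not p2), 2
6. p2, 2
7. not (not p1 and p1), 3
8. not p1, 3
Accessibility: 0R0, 0R1, 1R0, 1R1, 1R2, 1R3, 2R1, 2R2, 3R1, 3R3
The negation has an open branch (countermodel exists).

No, not valid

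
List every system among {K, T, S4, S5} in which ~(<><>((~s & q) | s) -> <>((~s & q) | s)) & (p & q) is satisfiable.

K

T-tableau for the formula:
1. ~(<><>((~s & q) | s) -> <>((~s & q) | s)) & (p & q), w0
2. ~(<><>((~s & q) | s) -> <>((~s & q) | s)), w0
3. p & q, w0
4. <><>((~s & q) | s), w0
5. ~<>((~s & q) | s), w0
6. p, w0
7. q, w0
8. ~((~s & q) | s), w0
9. ~(~s & q), w0
10. ~s, w0
11. ~q, w0
Accessibility: w0Rw0
Branch closes: q and ~q both at w0.
Every branch closes (one shown): unsatisfiable in T, hence also in S4, S5 (every S4/S5-frame is a T-frame).
K-tableau for the formula:
1. ~(<><>((~s & q) | s) -> <>((~s & q) | s)) & (p & q), w0
2. ~(<><>((~s & q) | s) -> <>((~s & q) | s)), w0
3. p & q, w0
4. <><>((~s & q) | s), w0
5. ~<>((~s & q) | s), w0
6. p, w0
7. q, w0
8. <>((~s & q) | s), w1
9. ~((~s & q) | s), w1
10. ~(~s & q), w1
11. ~s, w1
12. ~q, w1
13. (~s & q) | s, w2
14. s, w2
Accessibility: w0Rw1, w1Rw2
Complete open branch: satisfiable in K.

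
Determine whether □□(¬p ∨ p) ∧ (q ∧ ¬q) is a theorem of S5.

Not valid

Tableau for the negation ¬(□□(¬p ∨ p) ∧ (q ∧ ¬q)):
1. ¬(□□(¬p ∨ p) ∧ (q ∧ ¬q)), w0
2. ¬(q ∧ ¬q), w0
3. q, w0
Accessibility: w0Rw0
The negation has an open branch (countermodel exists).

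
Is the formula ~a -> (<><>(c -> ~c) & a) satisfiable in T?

Satisfiable (open branch found)

1. ~a -> (<><>(c -> ~c) & a), 0
2. <><>(c -> ~c) & a, 0
3. <><>(c -> ~c), 0
4. a, 0
5. <>(c -> ~c), 1
6. c -> ~c, 2
7. ~c, 2
Accessibility: 0R0, 0R1, 1R1, 1R2, 2R2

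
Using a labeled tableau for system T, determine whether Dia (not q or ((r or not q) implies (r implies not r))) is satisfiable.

Yes, satisfiable

1. Dia (not q or ((r or not q) implies (r implies not r))), w0
2. not q or ((r or not q) implies (r implies not r)), w1   [Dia-rule on 1: fresh world w1, w0Rw1]
3. (r or not q) implies (r implies not r), w1   [or-rule on 2 (branches; this branch)]
4. r implies not r, w1   [implies-rule on 3 (branches; this branch)]
5. not r, w1   [implies-rule on 4 (branches; this branch)]
Accessibility: w0Rw0, w0Rw1, w1Rw1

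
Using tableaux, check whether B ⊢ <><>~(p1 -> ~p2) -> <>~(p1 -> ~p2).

Tableau for the negation ~(<><>~(p1 -> ~p2) -> <>~(p1 -> ~p2)):
1. ~(<><>~(p1 -> ~p2) -> <>~(p1 -> ~p2)), 0
2. <><>~(p1 -> ~p2), 0   [~->-rule on 1]
3. ~<>~(p1 -> ~p2), 0   [~->-rule on 1]
4. p1 -> ~p2, 0   [~<>-rule on 3 via 0R0]
5. ~p2, 0   [->-rule on 4 (branches; this branch)]
6. <>~(p1 -> ~p2), 1   [<>-rule on 2: fresh world 1, 0R1]
7. p1 -> ~p2, 1   [~<>-rule on 3 via 0R1]
8. ~p2, 1   [->-rule on 7 (branches; this branch)]
9. ~(p1 -> ~p2), 2   [<>-rule on 6: fresh world 2, 1R2]
10. p1, 2   [~->-rule on 9]
11. p2, 2   [~->-rule on 9]
Accessibility: 0R0, 0R1, 1R0, 1R1, 1R2, 2R1, 2R2
The negation has an open branch (countermodel exists).

No, not valid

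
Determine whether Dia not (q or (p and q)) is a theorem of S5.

Tableau for the negation not Dia not (q or (p and q)):
1. not Dia not (q or (p and q)), u
2. q or (p and q), u
3. p and q, u
4. p, u
5. q, u
Accessibility: uRu
The negation has an open branch (countermodel exists).

No, not valid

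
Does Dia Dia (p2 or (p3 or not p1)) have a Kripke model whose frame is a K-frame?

1. Dia Dia (p2 or (p3 or not p1)), w0
2. Dia (p2 or (p3 or not p1)), w1
3. p2 or (p3 or not p1), w2
4. p3 or not p1, w2
5. not p1, w2
Accessibility: w0Rw1, w1Rw2

Satisfiable (open branch found)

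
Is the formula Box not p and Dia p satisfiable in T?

1. Box not p and Dia p, u
2. Box not p, u
3. Dia p, u
4. not p, u
5. p, v
6. not p, v
Accessibility: uRu, uRv, vRv
Branch closes: p and not p both at v.
All branches of the tableau close; one closing branch shown above.

Unsatisfiable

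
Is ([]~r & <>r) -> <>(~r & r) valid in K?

Tableau for the negation ~(([]~r & <>r) -> <>(~r & r)):
1. ~(([]~r & <>r) -> <>(~r & r)), 0
2. []~r & <>r, 0   [~->-rule on 1]
3. ~<>(~r & r), 0   [~->-rule on 1]
4. []~r, 0   [&-rule on 2]
5. <>r, 0   [&-rule on 2]
6. r, 1   [<>-rule on 5: fresh world 1, 0R1]
7. ~(~r & r), 1   [~<>-rule on 3 via 0R1]
8. ~r, 1   [[]-rule on 4 via 0R1]
Accessibility: 0R1
Branch closes: r and ~r both at 1.
Every branch of the negation's tableau closes; the branch above is one of them.

Yes, valid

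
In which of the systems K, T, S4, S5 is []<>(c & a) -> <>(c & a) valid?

T, S4, S5

T-tableau for the negation ~([]<>(c & a) -> <>(c & a)):
1. ~([]<>(c & a) -> <>(c & a)), 0
2. []<>(c & a), 0
3. ~<>(c & a), 0
4. <>(c & a), 0
5. ~(c & a), 0
6. ~a, 0
7. c & a, 1
8. c, 1
9. a, 1
10. <>(c & a), 1
11. ~(c & a), 1
12. ~a, 1
Accessibility: 0R0, 0R1, 1R1
Branch closes: a and ~a both at 1.
Every branch closes (one shown): valid in T, hence also in S4, S5 (every theorem of T is a theorem of S4 and S5).
K-tableau for the negation ~([]<>(c & a) -> <>(c & a)):
1. ~([]<>(c & a) -> <>(c & a)), 0
2. []<>(c & a), 0
3. ~<>(c & a), 0
Complete open branch: countermodel on a K-frame, so not valid in K.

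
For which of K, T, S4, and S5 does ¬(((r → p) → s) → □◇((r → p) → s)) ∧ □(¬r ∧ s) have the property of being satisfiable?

K

K-tableau for the formula:
1. ¬(((r → p) → s) → □◇((r → p) → s)) ∧ □(¬r ∧ s), w0
2. ¬(((r → p) → s) → □◇((r → p) → s)), w0
3. □(¬r ∧ s), w0
4. (r → p) → s, w0
5. ¬□◇((r → p) → s), w0
6. s, w0
7. ¬◇((r → p) → s), w1
8. ¬r ∧ s, w1
9. ¬r, w1
10. s, w1
Accessibility: w0Rw1
Complete open branch: satisfiable in K.
T-tableau for the formula:
1. ¬(((r → p) → s) → □◇((r → p) → s)) ∧ □(¬r ∧ s), w0
2. ¬(((r → p) → s) → □◇((r → p) → s)), w0
3. □(¬r ∧ s), w0
4. (r → p) → s, w0
5. ¬□◇((r → p) → s), w0
6. ¬r ∧ s, w0
7. ¬r, w0
8. s, w0
9. ¬◇((r → p) → s), w1
10. ¬r ∧ s, w1
11. ¬r, w1
12. s, w1
13. ¬((r → p) → s), w1
14. r → p, w1
15. ¬s, w1
Accessibility: w0Rw0, w0Rw1, w1Rw1
Branch closes: s and ¬s both at w1.
Every branch closes (one shown): unsatisfiable in T, hence also in S4, S5 (every S4/S5-frame is a T-frame).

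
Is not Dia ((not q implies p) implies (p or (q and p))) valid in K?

Not valid

Tableau for the negation Dia ((not q implies p) implies (p or (q and p))):
1. Dia ((not q implies p) implies (p or (q and p))), 0
2. (not q implies p) implies (p or (q and p)), 1   [Dia-rule on 1: fresh world 1, 0R1]
3. p or (q and p), 1   [implies-rule on 2 (branches; this branch)]
4. q and p, 1   [or-rule on 3 (branches; this branch)]
5. q, 1   [and-rule on 4]
6. p, 1   [and-rule on 4]
Accessibility: 0R1
The negation has an open branch (countermodel exists).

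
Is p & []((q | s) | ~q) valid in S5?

Tableau for the negation ~(p & []((q | s) | ~q)):
1. ~(p & []((q | s) | ~q)), w0
2. ~p, w0
Accessibility: w0Rw0
The negation has an open branch (countermodel exists).

Invalid (countermodel exists)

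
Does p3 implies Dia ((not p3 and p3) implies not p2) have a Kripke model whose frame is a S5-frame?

Satisfiable (open branch found)

1. p3 implies Dia ((not p3 and p3) implies not p2), u
2. Dia ((not p3 and p3) implies not p2), u
3. (not p3 and p3) implies not p2, v
4. not p2, v
Accessibility: uRu, uRv, vRu, vRv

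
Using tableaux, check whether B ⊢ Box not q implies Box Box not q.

Tableau for the negation not (Box not q implies Box Box not q):
1. not (Box not q implies Box Box not q), w0
2. Box not q, w0
3. not Box Box not q, w0
4. not q, w0
5. not Box not q, w1
6. not q, w1
7. q, w2
Accessibility: w0Rw0, w0Rw1, w1Rw0, w1Rw1, w1Rw2, w2Rw1, w2Rw2
The negation has an open branch (countermodel exists).

Invalid (countermodel exists)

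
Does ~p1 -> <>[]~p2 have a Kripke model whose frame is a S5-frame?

Satisfiable (open branch found)

1. ~p1 -> <>[]~p2, 0
2. <>[]~p2, 0
3. []~p2, 1
4. ~p2, 0
5. ~p2, 1
Accessibility: 0R0, 0R1, 1R0, 1R1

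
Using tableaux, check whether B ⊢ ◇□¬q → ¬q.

Tableau for the negation ¬(◇□¬q → ¬q):
1. ¬(◇□¬q → ¬q), w0
2. ◇□¬q, w0
3. q, w0
4. □¬q, w1
5. ¬q, w0
Accessibility: w0Rw0, w0Rw1, w1Rw0, w1Rw1
Branch closes: q and ¬q both at w0.
All branches of the negation close; one closing branch shown above.

Valid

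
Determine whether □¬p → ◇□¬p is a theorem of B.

Valid

Tableau for the negation ¬(□¬p → ◇□¬p):
1. ¬(□¬p → ◇□¬p), u
2. □¬p, u   [¬→-rule on 1]
3. ¬◇□¬p, u   [¬→-rule on 1]
4. ¬p, u   [□-rule on 2 via uRu]
5. ¬□¬p, u   [¬◇-rule on 3 via uRu]
6. p, v   [¬□-rule on 5: fresh world v, uRv]
7. ¬p, v   [□-rule on 2 via uRv]
Accessibility: uRu, uRv, vRu, vRv
Branch closes: p and ¬p both at v.
All branches of the negation close; one closing branch shown above.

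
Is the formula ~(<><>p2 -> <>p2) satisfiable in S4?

1. ~(<><>p2 -> <>p2), w0
2. <><>p2, w0
3. ~<>p2, w0
4. ~p2, w0
5. <>p2, w1
6. ~p2, w1
7. p2, w2
8. ~p2, w2
Accessibility: w0Rw0, w0Rw1, w0Rw2, w1Rw1, w1Rw2, w2Rw2
Branch closes: p2 and ~p2 both at w2.
Every branch closes; the branch above is one of them.

No, unsatisfiable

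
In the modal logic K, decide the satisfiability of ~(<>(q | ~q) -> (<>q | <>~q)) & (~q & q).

1. ~(<>(q | ~q) -> (<>q | <>~q)) & (~q & q), 0
2. ~(<>(q | ~q) -> (<>q | <>~q)), 0   [&-rule on 1]
3. ~q & q, 0   [&-rule on 1]
4. <>(q | ~q), 0   [~->-rule on 2]
5. ~(<>q | <>~q), 0   [~->-rule on 2]
6. ~q, 0   [&-rule on 3]
7. q, 0   [&-rule on 3]
Branch closes: q and ~q both at 0.
All branches of the tableau close; one closing branch shown above.

Unsatisfiable (every branch closes)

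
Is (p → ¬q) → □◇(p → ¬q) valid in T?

Tableau for the negation ¬((p → ¬q) → □◇(p → ¬q)):
1. ¬((p → ¬q) → □◇(p → ¬q)), u
2. p → ¬q, u
3. ¬□◇(p → ¬q), u
4. ¬q, u
5. ¬◇(p → ¬q), v
6. ¬(p → ¬q), v
7. p, v
8. q, v
Accessibility: uRu, uRv, vRv
The negation has an open branch (countermodel exists).

Not valid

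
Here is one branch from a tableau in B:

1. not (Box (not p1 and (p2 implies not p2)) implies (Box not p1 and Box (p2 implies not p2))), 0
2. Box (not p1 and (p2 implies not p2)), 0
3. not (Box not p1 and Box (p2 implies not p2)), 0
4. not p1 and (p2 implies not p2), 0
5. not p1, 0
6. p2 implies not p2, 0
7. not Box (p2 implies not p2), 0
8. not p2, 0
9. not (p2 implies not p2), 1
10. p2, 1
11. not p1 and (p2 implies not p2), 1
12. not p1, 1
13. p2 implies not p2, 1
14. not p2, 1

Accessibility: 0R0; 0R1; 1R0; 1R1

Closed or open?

Closed

Both p2 and not p2 appear at 1.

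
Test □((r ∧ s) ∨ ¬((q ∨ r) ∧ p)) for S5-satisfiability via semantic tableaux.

Yes, satisfiable

1. □((r ∧ s) ∨ ¬((q ∨ r) ∧ p)), w0
2. (r ∧ s) ∨ ¬((q ∨ r) ∧ p), w0
3. ¬((q ∨ r) ∧ p), w0
4. ¬p, w0
Accessibility: w0Rw0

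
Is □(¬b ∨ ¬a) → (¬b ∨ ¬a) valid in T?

Tableau for the negation ¬(□(¬b ∨ ¬a) → (¬b ∨ ¬a)):
1. ¬(□(¬b ∨ ¬a) → (¬b ∨ ¬a)), u
2. □(¬b ∨ ¬a), u
3. ¬(¬b ∨ ¬a), u
4. b, u
5. a, u
6. ¬b ∨ ¬a, u
7. ¬a, u
Accessibility: uRu
Branch closes: a and ¬a both at u.
All branches of the negation close; one closing branch shown above.

Valid in T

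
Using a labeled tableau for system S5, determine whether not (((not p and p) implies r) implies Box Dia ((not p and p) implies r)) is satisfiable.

Unsatisfiable

1. not (((not p and p) implies r) implies Box Dia ((not p and p) implies r)), w0
2. (not p and p) implies r, w0
3. not Box Dia ((not p and p) implies r), w0
4. not (not p and p), w0
5. not p, w0
6. not Dia ((not p and p) implies r), w1
7. not ((not p and p) implies r), w0
8. not p and p, w0
9. not r, w0
10. p, w0
Accessibility: w0Rw0, w0Rw1, w1Rw0, w1Rw1
Branch closes: p and not p both at w0.
Every branch closes; the branch above is one of them.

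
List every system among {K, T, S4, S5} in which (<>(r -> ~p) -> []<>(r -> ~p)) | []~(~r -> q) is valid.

S4-tableau for the negation ~((<>(r -> ~p) -> []<>(r -> ~p)) | []~(~r -> q)):
1. ~((<>(r -> ~p) -> []<>(r -> ~p)) | []~(~r -> q)), w0
2. ~(<>(r -> ~p) -> []<>(r -> ~p)), w0
3. ~[]~(~r -> q), w0
4. <>(r -> ~p), w0
5. ~[]<>(r -> ~p), w0
6. ~r -> q, w1
7. q, w1
8. r -> ~p, w2
9. ~p, w2
10. ~<>(r -> ~p), w3
11. ~(r -> ~p), w3
12. r, w3
13. p, w3
Accessibility: w0Rw0, w0Rw1, w0Rw2, w0Rw3, w1Rw1, w2Rw2, w3Rw3
Complete open branch: countermodel on an S4-frame, so not valid in S4, nor in K, T (the same frame is also a K-frame and a T-frame).
S5-tableau for the negation ~((<>(r -> ~p) -> []<>(r -> ~p)) | []~(~r -> q)):
1. ~((<>(r -> ~p) -> []<>(r -> ~p)) | []~(~r -> q)), w0
2. ~(<>(r -> ~p) -> []<>(r -> ~p)), w0
3. ~[]~(~r -> q), w0
4. <>(r -> ~p), w0
5. ~[]<>(r -> ~p), w0
6. ~r -> q, w1
7. q, w1
8. r -> ~p, w2
9. ~p, w2
10. ~<>(r -> ~p), w3
11. ~(r -> ~p), w0
12. r, w0
13. p, w0
14. ~(r -> ~p), w1
15. r, w1
16. p, w1
17. ~(r -> ~p), w2
18. r, w2
19. p, w2
Accessibility: w0Rw0, w0Rw1, w0Rw2, w0Rw3, w1Rw0, w1Rw1, w1Rw2, w1Rw3, w2Rw0, w2Rw1, w2Rw2, w2Rw3, w3Rw0, w3Rw1, w3Rw2, w3Rw3
Branch closes: p and ~p both at w2.
Every branch closes (one shown): valid in S5.

S5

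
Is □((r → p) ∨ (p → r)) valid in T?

Valid

Tableau for the negation ¬□((r → p) ∨ (p → r)):
1. ¬□((r → p) ∨ (p → r)), 0
2. ¬((r → p) ∨ (p → r)), 1   [¬□-rule on 1: fresh world 1, 0R1]
3. ¬(r → p), 1   [¬∨-rule on 2]
4. ¬(p → r), 1   [¬∨-rule on 2]
5. r, 1   [¬→-rule on 3]
6. ¬p, 1   [¬→-rule on 3]
7. p, 1   [¬→-rule on 4]
8. ¬r, 1   [¬→-rule on 4]
Accessibility: 0R0, 0R1, 1R1
Branch closes: p and ¬p both at 1.
All branches of the negation close; one closing branch shown above.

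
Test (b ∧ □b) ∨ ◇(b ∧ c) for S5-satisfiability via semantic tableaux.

Satisfiable (open branch found)

1. (b ∧ □b) ∨ ◇(b ∧ c), 0
2. ◇(b ∧ c), 0
3. b ∧ c, 1
4. b, 1
5. c, 1
Accessibility: 0R0, 0R1, 1R0, 1R1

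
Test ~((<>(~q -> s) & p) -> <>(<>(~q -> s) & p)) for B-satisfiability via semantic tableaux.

Unsatisfiable

1. ~((<>(~q -> s) & p) -> <>(<>(~q -> s) & p)), w0
2. <>(~q -> s) & p, w0
3. ~<>(<>(~q -> s) & p), w0
4. <>(~q -> s), w0
5. p, w0
6. ~(<>(~q -> s) & p), w0
7. ~<>(~q -> s), w0
8. ~(~q -> s), w0
9. ~q, w0
10. ~s, w0
11. ~q -> s, w1
12. ~(<>(~q -> s) & p), w1
13. ~(~q -> s), w1
14. ~q, w1
15. ~s, w1
16. s, w1
Accessibility: w0Rw0, w0Rw1, w1Rw0, w1Rw1
Branch closes: s and ~s both at w1.
All branches of the tableau close; one closing branch shown above.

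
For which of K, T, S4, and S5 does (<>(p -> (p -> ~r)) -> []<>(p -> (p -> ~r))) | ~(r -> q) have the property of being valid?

S5-tableau for the negation ~((<>(p -> (p -> ~r)) -> []<>(p -> (p -> ~r))) | ~(r -> q)):
1. ~((<>(p -> (p -> ~r)) -> []<>(p -> (p -> ~r))) | ~(r -> q)), 0
2. ~(<>(p -> (p -> ~r)) -> []<>(p -> (p -> ~r))), 0
3. r -> q, 0
4. <>(p -> (p -> ~r)), 0
5. ~[]<>(p -> (p -> ~r)), 0
6. q, 0
7. p -> (p -> ~r), 1
8. p -> ~r, 1
9. ~r, 1
10. ~<>(p -> (p -> ~r)), 2
11. ~(p -> (p -> ~r)), 0
12. p, 0
13. ~(p -> ~r), 0
14. r, 0
15. ~(p -> (p -> ~r)), 1
16. p, 1
17. ~(p -> ~r), 1
18. r, 1
Accessibility: 0R0, 0R1, 0R2, 1R0, 1R1, 1R2, 2R0, 2R1, 2R2
Branch closes: r and ~r both at 1.
Every branch closes (one shown): valid in S5.
S4-tableau for the negation ~((<>(p -> (p -> ~r)) -> []<>(p -> (p -> ~r))) | ~(r -> q)):
1. ~((<>(p -> (p -> ~r)) -> []<>(p -> (p -> ~r))) | ~(r -> q)), 0
2. ~(<>(p -> (p -> ~r)) -> []<>(p -> (p -> ~r))), 0
3. r -> q, 0
4. <>(p -> (p -> ~r)), 0
5. ~[]<>(p -> (p -> ~r)), 0
6. q, 0
7. p -> (p -> ~r), 1
8. p -> ~r, 1
9. ~r, 1
10. ~<>(p -> (p -> ~r)), 2
11. ~(p -> (p -> ~r)), 2
12. p, 2
13. ~(p -> ~r), 2
14. r, 2
Accessibility: 0R0, 0R1, 0R2, 1R1, 2R2
Complete open branch: countermodel on an S4-frame, so not valid in S4, nor in K, T (the same frame is also a K-frame and a T-frame).

S5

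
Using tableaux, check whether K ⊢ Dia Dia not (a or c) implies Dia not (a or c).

Tableau for the negation not (Dia Dia not (a or c) implies Dia not (a or c)):
1. not (Dia Dia not (a or c) implies Dia not (a or c)), 0
2. Dia Dia not (a or c), 0   [neg-implies-rule on 1]
3. not Dia not (a or c), 0   [neg-implies-rule on 1]
4. Dia not (a or c), 1   [Dia-rule on 2: fresh world 1, 0R1]
5. a or c, 1   [neg-Dia-rule on 3 via 0R1]
6. c, 1   [or-rule on 5 (branches; this branch)]
7. not (a or c), 2   [Dia-rule on 4: fresh world 2, 1R2]
8. not a, 2   [neg-or-rule on 7]
9. not c, 2   [neg-or-rule on 7]
Accessibility: 0R1, 1R2
The negation has an open branch (countermodel exists).

Not valid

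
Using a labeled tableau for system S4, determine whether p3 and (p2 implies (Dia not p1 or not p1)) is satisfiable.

1. p3 and (p2 implies (Dia not p1 or not p1)), w0
2. p3, w0   [and-rule on 1]
3. p2 implies (Dia not p1 or not p1), w0   [and-rule on 1]
4. Dia not p1 or not p1, w0   [implies-rule on 3 (branches; this branch)]
5. not p1, w0   [or-rule on 4 (branches; this branch)]
Accessibility: w0Rw0

Satisfiable (open branch found)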